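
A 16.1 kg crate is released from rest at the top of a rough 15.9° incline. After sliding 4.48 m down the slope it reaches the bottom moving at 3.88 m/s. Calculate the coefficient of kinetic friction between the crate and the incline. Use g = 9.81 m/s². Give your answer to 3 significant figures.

mgh = ½mv² + μ_k (mg cosθ) L, with h = L sinθ
mgL sinθ = 193.85 J; ½mv² = 121.19 J
W_f = 193.85 − 121.19 = 72.66 J
μ_k = W_f/(mg cosθ · L) = 72.66/(151.9 × 4.48) = 0.1068

μ_k = 0.107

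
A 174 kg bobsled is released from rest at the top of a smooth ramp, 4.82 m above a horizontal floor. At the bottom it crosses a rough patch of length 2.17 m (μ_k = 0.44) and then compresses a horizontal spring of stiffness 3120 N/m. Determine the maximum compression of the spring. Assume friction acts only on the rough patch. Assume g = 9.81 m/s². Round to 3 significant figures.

x = 2.06 m

Initial energy: E₁ = mgh = (174)(9.81)(4.82) = 8227.5 J
Friction removes W_f = μ_k mg d = (0.44)(174)(9.81)(2.17) = 1630 J
Energy reaching the spring: E = 8227.5 − 1630 = 6597.7 J
At max compression ½kx² = E ⇒ x = √(2E/k) = √(2 × 6597.7/3120) = 2.057 m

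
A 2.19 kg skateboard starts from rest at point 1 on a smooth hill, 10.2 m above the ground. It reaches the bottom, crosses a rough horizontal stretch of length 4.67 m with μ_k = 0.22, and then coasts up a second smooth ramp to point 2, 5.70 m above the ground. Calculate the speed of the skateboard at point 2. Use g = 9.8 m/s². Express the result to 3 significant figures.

v = 8.25 m/s

Energy at 1: mgh₁ = (2.19)(9.8)(10.2) = 218.91 J
Friction loss: W_f = μ_k mg d = 22.05 J
At 2: ½mv² + mgh₂ = mgh₁ − W_f
½mv² = 218.91 − 22.05 − 122.33 = 74.529 J
v = √(2 × 74.529/2.19) = 8.250 m/s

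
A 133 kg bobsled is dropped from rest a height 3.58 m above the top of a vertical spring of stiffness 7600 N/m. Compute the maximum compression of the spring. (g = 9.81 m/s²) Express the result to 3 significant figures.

Let x be the compression. The total drop is H + x, and the bobsled is instantaneously at rest at max compression, so energy conservation gives:
mg(H + x) = ½kx²
½(7600)x² − (133)(9.81)x − (133)(9.81)(3.58) = 0
3800x² − 1305x − 4671 = 0
x = [1305 + √(1.702e+06 + 7.0998e+07)]/(2 × 3800) = 1.294 m

x = 1.29 m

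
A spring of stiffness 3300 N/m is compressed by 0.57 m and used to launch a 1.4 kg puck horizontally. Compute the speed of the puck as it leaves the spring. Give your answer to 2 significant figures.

v = 28 m/s

Conservation of energy: ½kx² = ½mv²
v = x√(k/m) = 0.57 × √(3300/1.4) = 27.67 m/s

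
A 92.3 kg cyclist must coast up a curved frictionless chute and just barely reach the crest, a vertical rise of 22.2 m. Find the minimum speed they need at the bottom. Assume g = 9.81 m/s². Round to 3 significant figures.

At the top they are momentarily at rest, so all KE converts to PE: ½mv² = mgh
v = √(2gh) = √(2 × 9.81 × 22.2) = 20.87 m/s

v = 20.9 m/s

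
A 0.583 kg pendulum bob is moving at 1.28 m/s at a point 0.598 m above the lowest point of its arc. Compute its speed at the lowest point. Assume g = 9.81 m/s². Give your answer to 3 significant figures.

Energy conservation between the two points: ½mv₀² + mgh = ½mv²
The mass cancels from both sides.
v² = v₀² + 2gh = (1.28)² + 2(9.81)(0.598) = 13.371
v = √13.371 = 3.657 m/s

v = 3.66 m/s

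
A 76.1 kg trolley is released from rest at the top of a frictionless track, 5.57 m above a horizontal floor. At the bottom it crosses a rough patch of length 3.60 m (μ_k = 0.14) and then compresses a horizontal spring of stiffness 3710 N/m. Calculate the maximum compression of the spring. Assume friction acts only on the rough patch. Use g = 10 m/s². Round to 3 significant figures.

Initial energy: E₁ = mgh = (76.1)(10)(5.57) = 4238.8 J
Friction removes W_f = μ_k mg d = (0.14)(76.1)(10)(3.60) = 383.5 J
Energy reaching the spring: E = 4238.8 − 383.5 = 3855.2 J
At max compression ½kx² = E ⇒ x = √(2E/k) = √(2 × 3855.2/3710) = 1.442 m

x = 1.44 m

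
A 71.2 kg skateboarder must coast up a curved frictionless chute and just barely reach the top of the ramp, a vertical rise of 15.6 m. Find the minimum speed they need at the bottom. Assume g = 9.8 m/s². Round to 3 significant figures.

v = 17.5 m/s

At the top they are momentarily at rest, so all KE converts to PE: ½mv² = mgh
v = √(2gh) = √(2 × 9.8 × 15.6) = 17.49 m/s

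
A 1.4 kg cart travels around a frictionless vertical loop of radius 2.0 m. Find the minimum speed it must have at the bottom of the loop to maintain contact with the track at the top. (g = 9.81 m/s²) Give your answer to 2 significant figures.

v = 9.9 m/s

At the top: mg = mv_top²/r ⇒ v_top² = gr = 19.62 m²/s²
Energy from bottom to top (height 2r): ½mv_bot² = ½mv_top² + mg(2r)
v_bot² = gr + 4gr = 5gr = 98.10
v_bot = √(5gr) = 9.905 m/s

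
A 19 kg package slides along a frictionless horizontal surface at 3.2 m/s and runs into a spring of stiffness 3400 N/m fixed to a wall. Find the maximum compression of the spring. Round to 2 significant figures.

All KE is stored as spring PE at maximum compression: ½mv² = ½kx²
x = v√(m/k) = 3.2 × √(19/3400) = 0.2392 m

x = 0.24 m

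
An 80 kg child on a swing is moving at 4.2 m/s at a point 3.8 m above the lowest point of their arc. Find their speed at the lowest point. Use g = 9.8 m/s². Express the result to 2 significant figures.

Mechanical energy is conserved (no friction): ½mv₀² + mgh = ½mv²
The mass cancels from both sides.
v² = v₀² + 2gh = (4.2)² + 2(9.8)(3.8) = 92.120
v = √92.120 = 9.598 m/s

v = 9.6 m/s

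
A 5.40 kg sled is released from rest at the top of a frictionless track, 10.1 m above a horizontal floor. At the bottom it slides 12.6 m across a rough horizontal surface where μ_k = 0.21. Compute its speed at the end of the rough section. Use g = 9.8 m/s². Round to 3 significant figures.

v = 12.1 m/s

Applying the work–energy principle:
mgh = ½mv² + μ_k m g d
W_f = μ_k mg d = (0.21)(5.40)(9.8)(12.6) = 140.0 J
½mv² = mgh − W_f = 534.49 − 140.0 = 394.47 J
v = √(2 × 394.47/5.40) = 12.09 m/s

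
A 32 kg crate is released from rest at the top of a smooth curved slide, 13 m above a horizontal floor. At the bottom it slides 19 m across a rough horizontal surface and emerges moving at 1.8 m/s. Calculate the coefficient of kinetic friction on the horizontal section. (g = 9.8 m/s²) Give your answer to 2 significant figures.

μ_k = 0.68

Energy bookkeeping (friction removes W_f = μ_k N d):
mgh = ½mv² + μ_k m g d
mgh = 4076.8 J; ½mv² = 51.840 J
W_f = 4076.8 − 51.840 = 4025 J
μ_k = W_f/(mg·d) = 4025/(313.6 × 19) = 0.6755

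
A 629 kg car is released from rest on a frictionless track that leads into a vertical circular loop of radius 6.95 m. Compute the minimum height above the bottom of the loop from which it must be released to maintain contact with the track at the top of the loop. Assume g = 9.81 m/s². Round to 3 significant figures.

At the top, for minimum speed gravity alone supplies the centripetal force: mg = mv_top²/r ⇒ v_top² = gr = 68.18 m²/s²
Energy conservation from release height h to the top (height 2r): mgh = ½mv_top² + mg(2r)
h = v_top²/(2g) + 2r = r/2 + 2r = 5r/2 = 17.38 m

h = 17.4 m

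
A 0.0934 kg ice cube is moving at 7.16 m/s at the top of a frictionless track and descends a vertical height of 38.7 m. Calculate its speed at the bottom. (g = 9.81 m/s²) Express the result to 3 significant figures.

Equating total energy at the two states: ½mv₀² + mgh = ½mv²
The mass cancels from both sides.
v² = v₀² + 2gh = (7.16)² + 2(9.81)(38.7) = 810.56
v = √810.56 = 28.47 m/s

v = 28.5 m/s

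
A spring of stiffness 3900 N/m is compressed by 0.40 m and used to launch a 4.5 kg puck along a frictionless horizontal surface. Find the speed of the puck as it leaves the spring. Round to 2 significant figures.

Conservation of energy: ½kx² = ½mv²
v = x√(k/m) = 0.40 × √(3900/4.5) = 11.78 m/s

v = 12 m/s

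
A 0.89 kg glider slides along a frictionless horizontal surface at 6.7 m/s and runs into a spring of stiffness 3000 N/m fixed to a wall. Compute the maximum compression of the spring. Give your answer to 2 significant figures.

x = 0.12 m

At max compression the glider is momentarily at rest: ½mv² = ½kx²
x = v√(m/k) = 6.7 × √(0.89/3000) = 0.1154 m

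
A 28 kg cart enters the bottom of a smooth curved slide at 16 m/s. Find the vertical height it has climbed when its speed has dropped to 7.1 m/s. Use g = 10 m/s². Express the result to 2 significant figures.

Conservation of energy: ½mv₁² = ½mv₂² + mgh
h = (v₁² − v₂²)/(2g) = (16² − 7.1²)/(2 × 10) = 10.28 m

h = 10 m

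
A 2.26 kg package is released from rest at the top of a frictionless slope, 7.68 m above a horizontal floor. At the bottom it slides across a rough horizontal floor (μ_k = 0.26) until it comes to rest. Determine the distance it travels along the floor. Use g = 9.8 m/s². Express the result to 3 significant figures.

Energy bookkeeping (friction removes W_f = μ_k N d):
At rest all PE has been dissipated by friction: mgh = μ_k m g d
d = h/μ_k = 7.68/0.26 = 29.54 m

d = 29.5 m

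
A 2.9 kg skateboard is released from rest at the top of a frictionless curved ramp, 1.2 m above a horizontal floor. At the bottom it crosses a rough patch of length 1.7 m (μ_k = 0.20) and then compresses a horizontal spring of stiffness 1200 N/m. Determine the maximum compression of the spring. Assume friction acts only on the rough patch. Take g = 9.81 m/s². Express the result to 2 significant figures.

Initial energy: E₁ = mgh = (2.9)(9.81)(1.2) = 34.139 J
Friction removes W_f = μ_k mg d = (0.20)(2.9)(9.81)(1.7) = 9.673 J
Energy reaching the spring: E = 34.139 − 9.673 = 24.466 J
At max compression ½kx² = E ⇒ x = √(2E/k) = √(2 × 24.466/1200) = 0.2019 m

x = 0.20 m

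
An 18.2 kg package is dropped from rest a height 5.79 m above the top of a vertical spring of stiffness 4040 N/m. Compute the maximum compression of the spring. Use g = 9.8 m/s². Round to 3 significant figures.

Measuring PE from the top of the relaxed spring, at max compression the package has dropped H + x with zero KE, so:
mg(H + x) = ½kx²
½(4040)x² − (18.2)(9.8)x − (18.2)(9.8)(5.79) = 0
2020x² − 178.4x − 1033 = 0
x = [178.4 + √(31812 + 8.3443e+06)]/(2 × 2020) = 0.7605 m

x = 0.761 m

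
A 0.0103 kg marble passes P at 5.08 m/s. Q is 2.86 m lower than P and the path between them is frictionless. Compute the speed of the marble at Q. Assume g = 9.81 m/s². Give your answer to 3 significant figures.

v = 9.05 m/s

By conservation of mechanical energy, ½mv₀² + mgh = ½mv²
v² = v₀² + 2gh = (5.08)² + 2(9.81)(2.86) = 81.920
v = √81.920 = 9.051 m/s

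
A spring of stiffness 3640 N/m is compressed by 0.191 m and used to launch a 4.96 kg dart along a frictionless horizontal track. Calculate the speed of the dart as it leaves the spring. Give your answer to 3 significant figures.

Conservation of energy: ½kx² = ½mv²
v = x√(k/m) = 0.191 × √(3640/4.96) = 5.174 m/s

v = 5.17 m/s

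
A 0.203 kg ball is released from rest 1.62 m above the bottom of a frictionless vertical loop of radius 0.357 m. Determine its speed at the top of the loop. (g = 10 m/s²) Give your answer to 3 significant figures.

Energy conservation: mgh = ½mv_top² + mg(2r)
v_top² = 2g(h − 2r) = 2(10)(1.62 − 0.7140) = 18.12
v_top = 4.257 m/s

v = 4.26 m/s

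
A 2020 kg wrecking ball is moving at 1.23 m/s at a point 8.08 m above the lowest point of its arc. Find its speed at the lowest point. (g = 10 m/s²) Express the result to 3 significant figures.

Equating total energy at the two states: ½mv₀² + mgh = ½mv²
v² = v₀² + 2gh = (1.23)² + 2(10)(8.08) = 163.11
v = √163.11 = 12.77 m/s

v = 12.8 m/s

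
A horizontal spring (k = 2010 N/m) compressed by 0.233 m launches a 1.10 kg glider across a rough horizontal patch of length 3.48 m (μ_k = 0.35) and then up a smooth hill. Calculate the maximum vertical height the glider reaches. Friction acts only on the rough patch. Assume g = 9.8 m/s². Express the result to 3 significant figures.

Spring energy: E₀ = ½kx² = ½(2010)(0.233)² = 54.560 J
Friction: W_f = μ_k mg d = (0.35)(1.10)(9.8)(3.48) = 13.13 J
Energy at base of ramp: E = 54.560 − 13.13 = 41.430 J
At max height all remaining energy is PE: mgh = E ⇒ h = E/(mg) = 41.430/(1.10 × 9.8) = 3.843 m

h = 3.84 m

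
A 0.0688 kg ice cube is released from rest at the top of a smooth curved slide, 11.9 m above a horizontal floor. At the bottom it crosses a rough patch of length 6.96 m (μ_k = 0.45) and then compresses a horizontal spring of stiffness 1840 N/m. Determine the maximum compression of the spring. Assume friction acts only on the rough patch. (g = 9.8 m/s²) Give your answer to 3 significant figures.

Initial energy: E₁ = mgh = (0.0688)(9.8)(11.9) = 8.0235 J
Friction removes W_f = μ_k mg d = (0.45)(0.0688)(9.8)(6.96) = 2.112 J
Energy reaching the spring: E = 8.0235 − 2.112 = 5.9117 J
At max compression ½kx² = E ⇒ x = √(2E/k) = √(2 × 5.9117/1840) = 0.08016 m

x = 0.0802 m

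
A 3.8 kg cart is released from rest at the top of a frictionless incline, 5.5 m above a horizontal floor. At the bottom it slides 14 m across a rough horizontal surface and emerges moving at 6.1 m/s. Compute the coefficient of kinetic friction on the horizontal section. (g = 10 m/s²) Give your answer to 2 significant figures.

Energy bookkeeping (friction removes W_f = μ_k N d):
mgh = ½mv² + μ_k m g d
mgh = 209.00 J; ½mv² = 70.699 J
W_f = 209.00 − 70.699 = 138.3 J
μ_k = W_f/(mg·d) = 138.3/(38.00 × 14) = 0.2600

μ_k = 0.26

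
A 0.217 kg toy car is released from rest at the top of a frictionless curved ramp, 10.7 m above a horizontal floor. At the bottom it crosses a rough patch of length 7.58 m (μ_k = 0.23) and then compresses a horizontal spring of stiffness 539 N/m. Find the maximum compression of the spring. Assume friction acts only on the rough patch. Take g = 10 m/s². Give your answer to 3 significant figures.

x = 0.269 m

Initial energy: E₁ = mgh = (0.217)(10)(10.7) = 23.219 J
Friction removes W_f = μ_k mg d = (0.23)(0.217)(10)(7.58) = 3.783 J
Energy reaching the spring: E = 23.219 − 3.783 = 19.436 J
At max compression ½kx² = E ⇒ x = √(2E/k) = √(2 × 19.436/539) = 0.2685 m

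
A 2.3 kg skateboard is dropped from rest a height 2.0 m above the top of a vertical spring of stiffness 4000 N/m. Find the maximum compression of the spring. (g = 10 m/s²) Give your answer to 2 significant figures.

x = 0.16 m

Measuring PE from the top of the relaxed spring, at max compression the skateboard has dropped H + x with zero KE, so:
mg(H + x) = ½kx²
½(4000)x² − (2.3)(10)x − (2.3)(10)(2.0) = 0
2000x² − 23.00x − 46.00 = 0
x = [23.00 + √(529.0 + 368000)]/(2 × 2000) = 0.1575 m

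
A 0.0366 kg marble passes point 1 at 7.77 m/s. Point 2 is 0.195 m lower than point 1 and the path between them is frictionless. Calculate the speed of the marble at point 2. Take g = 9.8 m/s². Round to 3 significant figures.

v = 8.01 m/s

By conservation of mechanical energy, ½mv₀² + mgh = ½mv²
v² = v₀² + 2gh = (7.77)² + 2(9.8)(0.195) = 64.195
v = √64.195 = 8.012 m/s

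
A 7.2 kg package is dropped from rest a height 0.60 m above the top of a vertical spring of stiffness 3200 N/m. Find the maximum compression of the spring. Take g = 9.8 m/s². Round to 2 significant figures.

x = 0.19 m

Let x be the compression. The total drop is H + x, and the package is instantaneously at rest at max compression, so energy conservation gives:
mg(H + x) = ½kx²
½(3200)x² − (7.2)(9.8)x − (7.2)(9.8)(0.60) = 0
1600x² − 70.56x − 42.34 = 0
x = [70.56 + √(4979 + 270950)]/(2 × 1600) = 0.1862 m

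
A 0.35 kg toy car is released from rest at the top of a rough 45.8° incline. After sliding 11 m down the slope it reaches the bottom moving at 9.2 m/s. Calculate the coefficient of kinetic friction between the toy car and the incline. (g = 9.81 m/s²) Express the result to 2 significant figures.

The energy dissipated by friction is the PE lost minus the KE gained:
mgL sinθ = 27.077 J; ½mv² = 14.812 J
W_f = 27.077 − 14.812 = 12.26 J
μ_k = W_f/(mg cosθ · L) = 12.26/(2.394 × 11) = 0.4658

μ_k = 0.47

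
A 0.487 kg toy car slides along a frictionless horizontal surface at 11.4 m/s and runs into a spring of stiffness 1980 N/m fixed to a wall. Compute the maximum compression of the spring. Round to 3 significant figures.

x = 0.179 m

At max compression the car is momentarily at rest: ½mv² = ½kx²
x = v√(m/k) = 11.4 × √(0.487/1980) = 0.1788 m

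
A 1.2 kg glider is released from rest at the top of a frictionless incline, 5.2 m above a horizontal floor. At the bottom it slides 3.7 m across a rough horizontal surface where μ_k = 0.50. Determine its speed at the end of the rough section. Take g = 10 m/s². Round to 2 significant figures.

Energy bookkeeping (friction removes W_f = μ_k N d):
mgh = ½mv² + μ_k m g d
W_f = μ_k mg d = (0.50)(1.2)(10)(3.7) = 22.20 J
½mv² = mgh − W_f = 62.400 − 22.20 = 40.200 J
v = √(2 × 40.200/1.2) = 8.185 m/s

v = 8.2 m/s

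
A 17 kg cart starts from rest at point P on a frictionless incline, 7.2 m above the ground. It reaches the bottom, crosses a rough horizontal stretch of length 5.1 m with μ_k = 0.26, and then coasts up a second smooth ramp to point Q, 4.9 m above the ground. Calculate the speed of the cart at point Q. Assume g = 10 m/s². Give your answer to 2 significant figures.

v = 4.4 m/s

Energy at P: mgh₁ = (17)(10)(7.2) = 1224.0 J
Friction loss: W_f = μ_k mg d = 225.4 J
At Q: ½mv² + mgh₂ = mgh₁ − W_f
½mv² = 1224.0 − 225.4 − 833.00 = 165.58 J
v = √(2 × 165.58/17) = 4.414 m/s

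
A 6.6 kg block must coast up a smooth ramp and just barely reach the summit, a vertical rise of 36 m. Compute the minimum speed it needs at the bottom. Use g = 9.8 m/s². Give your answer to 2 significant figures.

At the top it is momentarily at rest, so all KE converts to PE: ½mv² = mgh
v = √(2gh) = √(2 × 9.8 × 36) = 26.56 m/s

v = 27 m/s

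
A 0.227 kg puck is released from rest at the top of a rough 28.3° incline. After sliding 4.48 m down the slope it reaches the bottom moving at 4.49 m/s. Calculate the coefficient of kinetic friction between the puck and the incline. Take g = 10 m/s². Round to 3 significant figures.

μ_k = 0.283

The energy dissipated by friction is the PE lost minus the KE gained:
mgL sinθ = 4.8213 J; ½mv² = 2.2882 J
W_f = 4.8213 − 2.2882 = 2.533 J
μ_k = W_f/(mg cosθ · L) = 2.533/(1.999 × 4.48) = 0.2829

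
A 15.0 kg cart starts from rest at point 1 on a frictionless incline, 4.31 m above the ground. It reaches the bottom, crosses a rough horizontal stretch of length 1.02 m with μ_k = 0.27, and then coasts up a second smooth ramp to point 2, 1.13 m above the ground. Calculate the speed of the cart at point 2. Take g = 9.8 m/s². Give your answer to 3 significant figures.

v = 7.55 m/s

Energy at 1: mgh₁ = (15.0)(9.8)(4.31) = 633.57 J
Friction loss: W_f = μ_k mg d = 40.48 J
At 2: ½mv² + mgh₂ = mgh₁ − W_f
½mv² = 633.57 − 40.48 − 166.11 = 426.98 J
v = √(2 × 426.98/15.0) = 7.545 m/s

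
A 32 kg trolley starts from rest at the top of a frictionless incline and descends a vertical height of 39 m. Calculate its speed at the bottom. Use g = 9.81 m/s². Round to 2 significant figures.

v = 28 m/s

Equating total energy at the two states: mgh = ½mv²
v = √(2gh) = √(2 × 9.81 × 39) = √765.18 = 27.66 m/s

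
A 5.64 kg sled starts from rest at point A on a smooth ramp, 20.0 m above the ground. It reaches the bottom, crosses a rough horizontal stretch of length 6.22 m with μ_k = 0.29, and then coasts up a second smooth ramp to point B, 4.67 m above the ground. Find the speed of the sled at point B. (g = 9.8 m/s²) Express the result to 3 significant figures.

v = 16.3 m/s

Energy at A: mgh₁ = (5.64)(9.8)(20.0) = 1105.4 J
Friction loss: W_f = μ_k mg d = 99.70 J
At B: ½mv² + mgh₂ = mgh₁ − W_f
½mv² = 1105.4 − 99.70 − 258.12 = 747.62 J
v = √(2 × 747.62/5.64) = 16.28 m/s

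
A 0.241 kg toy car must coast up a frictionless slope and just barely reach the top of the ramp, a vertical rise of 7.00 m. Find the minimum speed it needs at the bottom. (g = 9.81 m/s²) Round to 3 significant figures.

At the top it is momentarily at rest, so all KE converts to PE: ½mv² = mgh
v = √(2gh) = √(2 × 9.81 × 7.00) = 11.72 m/s

v = 11.7 m/s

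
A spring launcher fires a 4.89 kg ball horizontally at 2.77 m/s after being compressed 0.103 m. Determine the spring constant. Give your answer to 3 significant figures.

k = 3540 N/m

Energy stored in the spring equals the launch KE: ½kx² = ½mv²
k = mv²/x² = (4.89)(2.77)²/(0.103)² = 3537 N/m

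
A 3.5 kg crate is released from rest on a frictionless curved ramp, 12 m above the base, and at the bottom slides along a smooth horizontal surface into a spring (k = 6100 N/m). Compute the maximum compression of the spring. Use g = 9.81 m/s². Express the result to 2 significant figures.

Energy conservation (no friction) from release to max compression: mgh = ½kx²
x = √(2mgh/k) = √(2 × 3.5 × 9.81 × 12 / 6100) = 0.3675 m

x = 0.37 m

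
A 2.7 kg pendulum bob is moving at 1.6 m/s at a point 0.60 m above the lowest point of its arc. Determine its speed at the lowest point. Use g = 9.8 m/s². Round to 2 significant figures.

Mechanical energy is conserved (no friction): ½mv₀² + mgh = ½mv²
v² = v₀² + 2gh = (1.6)² + 2(9.8)(0.60) = 14.320
v = √14.320 = 3.784 m/s

v = 3.8 m/s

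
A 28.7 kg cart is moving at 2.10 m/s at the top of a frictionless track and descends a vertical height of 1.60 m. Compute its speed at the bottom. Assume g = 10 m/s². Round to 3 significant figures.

v = 6.03 m/s

By conservation of mechanical energy, ½mv₀² + mgh = ½mv²
v² = v₀² + 2gh = (2.10)² + 2(10)(1.60) = 36.410
v = √36.410 = 6.034 m/s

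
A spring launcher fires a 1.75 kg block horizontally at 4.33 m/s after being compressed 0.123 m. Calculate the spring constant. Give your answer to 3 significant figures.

k = 2170 N/m

Energy stored in the spring equals the launch KE: ½kx² = ½mv²
k = mv²/x² = (1.75)(4.33)²/(0.123)² = 2169 N/m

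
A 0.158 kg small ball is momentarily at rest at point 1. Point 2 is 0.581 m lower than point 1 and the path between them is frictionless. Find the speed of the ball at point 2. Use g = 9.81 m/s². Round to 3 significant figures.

Equating total energy at the two states: mgh = ½mv²
v = √(2gh) = √(2 × 9.81 × 0.581) = √11.399 = 3.376 m/s

v = 3.38 m/s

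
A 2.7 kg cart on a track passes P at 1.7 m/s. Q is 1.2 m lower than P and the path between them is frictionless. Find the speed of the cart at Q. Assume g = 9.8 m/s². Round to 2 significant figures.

v = 5.1 m/s

Mechanical energy is conserved (no friction): ½mv₀² + mgh = ½mv²
v² = v₀² + 2gh = (1.7)² + 2(9.8)(1.2) = 26.410
v = √26.410 = 5.139 m/s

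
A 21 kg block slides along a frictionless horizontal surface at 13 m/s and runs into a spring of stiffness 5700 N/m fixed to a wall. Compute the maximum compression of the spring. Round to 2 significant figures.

Conservation of energy between contact and max compression: ½mv² = ½kx²
x = v√(m/k) = 13 × √(21/5700) = 0.7891 m

x = 0.79 m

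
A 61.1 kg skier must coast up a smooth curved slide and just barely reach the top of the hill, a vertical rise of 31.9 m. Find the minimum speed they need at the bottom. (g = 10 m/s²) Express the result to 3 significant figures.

v = 25.3 m/s

At the top they are momentarily at rest, so all KE converts to PE: ½mv² = mgh
v = √(2gh) = √(2 × 10 × 31.9) = 25.26 m/s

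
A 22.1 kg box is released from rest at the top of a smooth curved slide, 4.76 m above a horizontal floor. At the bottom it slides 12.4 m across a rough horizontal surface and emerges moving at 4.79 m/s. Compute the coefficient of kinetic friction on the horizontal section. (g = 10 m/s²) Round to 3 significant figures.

μ_k = 0.291

Applying the work–energy principle:
mgh = ½mv² + μ_k m g d
mgh = 1052.0 J; ½mv² = 253.53 J
W_f = 1052.0 − 253.53 = 798.4 J
μ_k = W_f/(mg·d) = 798.4/(221.0 × 12.4) = 0.2914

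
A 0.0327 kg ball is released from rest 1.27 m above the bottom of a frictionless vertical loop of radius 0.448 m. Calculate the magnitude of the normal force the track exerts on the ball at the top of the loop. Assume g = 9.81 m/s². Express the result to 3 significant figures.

Energy from release to top (height 2r): mgh = ½mv_top² + mg(2r)
v_top² = 2g(h − 2r) = 2(9.81)(1.27 − 0.8960) = 7.3379 m²/s²
At the top, both N and weight point toward the centre: N + mg = mv_top²/r
N = m(v_top²/r − g) = 0.0327(7.3379/0.448 − 9.81) = 0.2148 N

N = 0.215 N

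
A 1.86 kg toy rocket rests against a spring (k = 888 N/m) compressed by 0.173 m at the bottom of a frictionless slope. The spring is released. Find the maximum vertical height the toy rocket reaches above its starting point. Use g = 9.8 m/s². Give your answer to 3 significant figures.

All spring PE becomes gravitational PE at the highest point: ½kx² = mgh
h = kx²/(2mg) = (888)(0.173)²/(2 × 1.86 × 9.8) = 0.7290 m

h = 0.729 m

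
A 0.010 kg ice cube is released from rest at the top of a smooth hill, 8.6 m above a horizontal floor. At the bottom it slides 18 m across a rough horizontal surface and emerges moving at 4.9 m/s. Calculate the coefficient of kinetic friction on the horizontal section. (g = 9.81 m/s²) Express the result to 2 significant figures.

Energy bookkeeping (friction removes W_f = μ_k N d):
mgh = ½mv² + μ_k m g d
mgh = 0.84366 J; ½mv² = 0.12005 J
W_f = 0.84366 − 0.12005 = 0.7236 J
μ_k = W_f/(mg·d) = 0.7236/(0.09810 × 18) = 0.4098

μ_k = 0.41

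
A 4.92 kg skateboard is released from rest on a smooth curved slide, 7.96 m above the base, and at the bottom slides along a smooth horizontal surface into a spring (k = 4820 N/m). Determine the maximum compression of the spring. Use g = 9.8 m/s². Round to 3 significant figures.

x = 0.399 m

At max compression the skateboard is momentarily at rest: mgh = ½kx²
x = √(2mgh/k) = √(2 × 4.92 × 9.8 × 7.96 / 4820) = 0.3991 m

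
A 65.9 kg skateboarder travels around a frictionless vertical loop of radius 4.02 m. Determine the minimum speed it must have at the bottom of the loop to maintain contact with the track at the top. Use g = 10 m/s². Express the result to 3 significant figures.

v = 14.2 m/s

At the top: mg = mv_top²/r ⇒ v_top² = gr = 40.20 m²/s²
Energy from bottom to top (height 2r): ½mv_bot² = ½mv_top² + mg(2r)
v_bot² = gr + 4gr = 5gr = 201.0
v_bot = √(5gr) = 14.18 m/s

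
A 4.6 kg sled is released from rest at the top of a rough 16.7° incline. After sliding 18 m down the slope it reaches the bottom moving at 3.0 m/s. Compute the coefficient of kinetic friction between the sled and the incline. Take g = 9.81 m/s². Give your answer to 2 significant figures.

The energy dissipated by friction is the PE lost minus the KE gained:
mgL sinθ = 233.41 J; ½mv² = 20.700 J
W_f = 233.41 − 20.700 = 212.7 J
μ_k = W_f/(mg cosθ · L) = 212.7/(43.22 × 18) = 0.2734

μ_k = 0.27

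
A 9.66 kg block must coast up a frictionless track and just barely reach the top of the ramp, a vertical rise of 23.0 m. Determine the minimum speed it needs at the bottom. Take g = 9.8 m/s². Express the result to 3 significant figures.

At the top it is momentarily at rest, so all KE converts to PE: ½mv² = mgh
v = √(2gh) = √(2 × 9.8 × 23.0) = 21.23 m/s

v = 21.2 m/s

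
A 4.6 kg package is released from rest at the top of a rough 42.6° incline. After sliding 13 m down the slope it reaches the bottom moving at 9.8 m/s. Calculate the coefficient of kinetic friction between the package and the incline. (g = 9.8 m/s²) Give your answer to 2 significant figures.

μ_k = 0.41

The energy dissipated by friction is the PE lost minus the KE gained:
mgL sinθ = 396.68 J; ½mv² = 220.89 J
W_f = 396.68 − 220.89 = 175.8 J
μ_k = W_f/(mg cosθ · L) = 175.8/(33.18 × 13) = 0.4075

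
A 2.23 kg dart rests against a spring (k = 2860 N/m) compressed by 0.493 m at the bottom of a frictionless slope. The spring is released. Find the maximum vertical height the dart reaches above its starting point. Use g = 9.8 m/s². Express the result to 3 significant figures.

All spring PE becomes gravitational PE at the highest point: ½kx² = mgh
h = kx²/(2mg) = (2860)(0.493)²/(2 × 2.23 × 9.8) = 15.90 m

h = 15.9 m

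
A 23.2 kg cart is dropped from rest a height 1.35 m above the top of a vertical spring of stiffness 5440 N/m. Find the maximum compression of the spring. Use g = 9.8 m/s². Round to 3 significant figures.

x = 0.380 m

Take the reference level at the top of the uncompressed spring. At max compression the cart has fallen H + x and is momentarily at rest:
mg(H + x) = ½kx²
½(5440)x² − (23.2)(9.8)x − (23.2)(9.8)(1.35) = 0
2720x² − 227.4x − 306.9 = 0
x = [227.4 + √(51693 + 3.3395e+06)]/(2 × 2720) = 0.3803 m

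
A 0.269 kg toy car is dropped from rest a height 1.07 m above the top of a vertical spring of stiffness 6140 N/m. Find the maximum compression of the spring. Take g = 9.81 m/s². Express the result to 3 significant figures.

Take the reference level at the top of the uncompressed spring. At max compression the car has fallen H + x and is momentarily at rest:
mg(H + x) = ½kx²
½(6140)x² − (0.269)(9.81)x − (0.269)(9.81)(1.07) = 0
3070x² − 2.639x − 2.824 = 0
x = [2.639 + √(6.964 + 34674)]/(2 × 3070) = 0.03076 m

x = 0.0308 m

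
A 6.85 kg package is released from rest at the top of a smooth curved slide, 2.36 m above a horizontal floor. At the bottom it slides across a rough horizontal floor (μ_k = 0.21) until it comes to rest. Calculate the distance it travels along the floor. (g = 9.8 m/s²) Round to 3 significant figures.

Applying the work–energy principle:
At rest all PE has been dissipated by friction: mgh = μ_k m g d
d = h/μ_k = 2.36/0.21 = 11.24 m

d = 11.2 m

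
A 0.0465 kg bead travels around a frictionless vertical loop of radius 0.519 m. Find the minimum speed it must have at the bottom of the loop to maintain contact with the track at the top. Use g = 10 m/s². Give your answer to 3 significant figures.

v = 5.09 m/s

At the top: mg = mv_top²/r ⇒ v_top² = gr = 5.190 m²/s²
Energy from bottom to top (height 2r): ½mv_bot² = ½mv_top² + mg(2r)
v_bot² = gr + 4gr = 5gr = 25.95
v_bot = √(5gr) = 5.094 m/s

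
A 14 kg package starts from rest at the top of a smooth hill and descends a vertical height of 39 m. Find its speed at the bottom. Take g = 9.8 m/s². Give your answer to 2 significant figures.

By conservation of mechanical energy, mgh = ½mv²
v = √(2gh) = √(2 × 9.8 × 39) = √764.40 = 27.65 m/s

v = 28 m/s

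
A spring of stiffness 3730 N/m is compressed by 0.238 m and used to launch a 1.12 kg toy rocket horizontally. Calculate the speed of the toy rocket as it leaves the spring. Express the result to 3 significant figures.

v = 13.7 m/s

The toy rocket leaves the spring when the spring is at natural length, so ½kx² = ½mv²
v = x√(k/m) = 0.238 × √(3730/1.12) = 13.73 m/s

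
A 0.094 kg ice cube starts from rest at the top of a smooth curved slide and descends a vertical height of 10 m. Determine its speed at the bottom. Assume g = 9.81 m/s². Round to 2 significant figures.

Mechanical energy is conserved (no friction): mgh = ½mv²
The mass cancels from both sides.
v = √(2gh) = √(2 × 9.81 × 10) = √196.20 = 14.01 m/s

v = 14 m/s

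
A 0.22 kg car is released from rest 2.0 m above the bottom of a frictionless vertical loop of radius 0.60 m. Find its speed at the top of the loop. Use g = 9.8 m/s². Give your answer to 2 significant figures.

v = 4.0 m/s

Energy conservation: mgh = ½mv_top² + mg(2r)
v_top² = 2g(h − 2r) = 2(9.8)(2.0 − 1.200) = 15.68
v_top = 3.960 m/s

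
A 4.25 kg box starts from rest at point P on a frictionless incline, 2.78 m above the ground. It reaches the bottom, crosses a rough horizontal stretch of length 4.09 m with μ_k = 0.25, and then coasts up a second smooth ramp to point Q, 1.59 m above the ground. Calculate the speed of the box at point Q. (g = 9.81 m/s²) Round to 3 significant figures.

v = 1.81 m/s

Energy at P: mgh₁ = (4.25)(9.81)(2.78) = 115.91 J
Friction loss: W_f = μ_k mg d = 42.63 J
At Q: ½mv² + mgh₂ = mgh₁ − W_f
½mv² = 115.91 − 42.63 − 66.291 = 6.9835 J
v = √(2 × 6.9835/4.25) = 1.813 m/s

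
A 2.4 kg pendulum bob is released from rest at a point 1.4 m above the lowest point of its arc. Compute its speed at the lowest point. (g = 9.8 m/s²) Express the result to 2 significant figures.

Equating total energy at the two states: mgh = ½mv²
v = √(2gh) = √(2 × 9.8 × 1.4) = √27.440 = 5.238 m/s

v = 5.2 m/s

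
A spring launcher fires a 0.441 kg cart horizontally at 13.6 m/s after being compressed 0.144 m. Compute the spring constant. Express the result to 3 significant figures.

½kx² = ½mv²
k = mv²/x² = (0.441)(13.6)²/(0.144)² = 3934 N/m

k = 3930 N/m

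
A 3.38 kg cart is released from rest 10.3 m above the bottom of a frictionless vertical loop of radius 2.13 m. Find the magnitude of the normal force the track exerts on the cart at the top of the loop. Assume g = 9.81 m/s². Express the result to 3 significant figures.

Energy from release to top (height 2r): mgh = ½mv_top² + mg(2r)
v_top² = 2g(h − 2r) = 2(9.81)(10.3 − 4.260) = 118.50 m²/s²
At the top, both N and weight point toward the centre: N + mg = mv_top²/r
N = m(v_top²/r − g) = 3.38(118.50/2.13 − 9.81) = 154.9 N

N = 155 N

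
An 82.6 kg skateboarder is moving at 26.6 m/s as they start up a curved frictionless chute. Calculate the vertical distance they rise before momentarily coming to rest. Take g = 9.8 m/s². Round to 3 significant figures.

h = 36.1 m

Setting KE at the bottom equal to PE gained: ½mv² = mgh
h = v²/(2g) = 26.6²/(2 × 9.8) = 36.10 m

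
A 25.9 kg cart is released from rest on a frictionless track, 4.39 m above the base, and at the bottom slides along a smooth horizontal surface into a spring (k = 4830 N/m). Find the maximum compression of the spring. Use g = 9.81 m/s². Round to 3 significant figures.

x = 0.680 m

At max compression the cart is momentarily at rest: mgh = ½kx²
x = √(2mgh/k) = √(2 × 25.9 × 9.81 × 4.39 / 4830) = 0.6796 m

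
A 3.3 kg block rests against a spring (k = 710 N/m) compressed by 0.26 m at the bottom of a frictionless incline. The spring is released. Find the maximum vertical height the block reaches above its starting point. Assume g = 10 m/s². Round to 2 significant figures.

h = 0.73 m

At maximum height the block is at rest, so ½kx² = mgh
h = kx²/(2mg) = (710)(0.26)²/(2 × 3.3 × 10) = 0.7272 m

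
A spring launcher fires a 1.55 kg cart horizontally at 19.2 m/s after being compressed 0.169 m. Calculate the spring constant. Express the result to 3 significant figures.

k = 20000 N/m

½kx² = ½mv²
k = mv²/x² = (1.55)(19.2)²/(0.169)² = 20006 N/m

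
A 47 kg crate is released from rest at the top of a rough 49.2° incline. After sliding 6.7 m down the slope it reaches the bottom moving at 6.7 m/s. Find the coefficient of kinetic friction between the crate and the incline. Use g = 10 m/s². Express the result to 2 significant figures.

μ_k = 0.65

The energy dissipated by friction is the PE lost minus the KE gained:
mgL sinθ = 2383.8 J; ½mv² = 1054.9 J
W_f = 2383.8 − 1054.9 = 1329 J
μ_k = W_f/(mg cosθ · L) = 1329/(307.1 × 6.7) = 0.6458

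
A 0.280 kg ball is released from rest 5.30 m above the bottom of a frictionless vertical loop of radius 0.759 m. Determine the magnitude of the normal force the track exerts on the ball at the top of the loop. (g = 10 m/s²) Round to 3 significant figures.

N = 25.1 N

Energy from release to top (height 2r): mgh = ½mv_top² + mg(2r)
v_top² = 2g(h − 2r) = 2(10)(5.30 − 1.518) = 75.640 m²/s²
At the top, both N and weight point toward the centre: N + mg = mv_top²/r
N = m(v_top²/r − g) = 0.280(75.640/0.759 − 10) = 25.10 N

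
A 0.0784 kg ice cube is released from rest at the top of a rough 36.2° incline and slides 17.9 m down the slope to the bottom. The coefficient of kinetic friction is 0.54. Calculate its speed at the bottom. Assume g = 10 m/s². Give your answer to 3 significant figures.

Taking the bottom as reference, mgh = ½mv² + μ_k N L with h = L sinθ, N = mg cosθ:
mgh = mgL sinθ = (0.0784)(10)(17.9)sin36.2° = 8.2883 J
W_f = μ_k mg cosθ · L = (0.54)(0.0784)(10)cos36.2°·17.9 = 6.115 J
½mv² = 8.2883 − 6.115 = 2.1731 J
v = √(2 × 2.1731/0.0784) = 7.445 m/s

v = 7.45 m/s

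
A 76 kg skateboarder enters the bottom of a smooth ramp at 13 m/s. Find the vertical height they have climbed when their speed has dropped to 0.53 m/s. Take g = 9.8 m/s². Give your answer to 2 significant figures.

Energy balance between the two points: ½mv₁² = ½mv₂² + mgh
h = (v₁² − v₂²)/(2g) = (13² − 0.53²)/(2 × 9.8) = 8.608 m

h = 8.6 m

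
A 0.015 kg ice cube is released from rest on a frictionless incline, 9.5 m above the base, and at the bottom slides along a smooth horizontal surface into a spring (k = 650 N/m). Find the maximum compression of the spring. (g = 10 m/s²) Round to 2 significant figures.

Energy conservation (no friction) from release to max compression: mgh = ½kx²
x = √(2mgh/k) = √(2 × 0.015 × 10 × 9.5 / 650) = 0.06622 m

x = 0.066 m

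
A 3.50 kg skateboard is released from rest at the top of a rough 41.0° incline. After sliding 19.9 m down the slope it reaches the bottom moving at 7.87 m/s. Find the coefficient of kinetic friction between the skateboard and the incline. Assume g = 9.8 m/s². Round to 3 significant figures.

μ_k = 0.659

The energy dissipated by friction is the PE lost minus the KE gained:
mgL sinθ = 447.81 J; ½mv² = 108.39 J
W_f = 447.81 − 108.39 = 339.4 J
μ_k = W_f/(mg cosθ · L) = 339.4/(25.89 × 19.9) = 0.6589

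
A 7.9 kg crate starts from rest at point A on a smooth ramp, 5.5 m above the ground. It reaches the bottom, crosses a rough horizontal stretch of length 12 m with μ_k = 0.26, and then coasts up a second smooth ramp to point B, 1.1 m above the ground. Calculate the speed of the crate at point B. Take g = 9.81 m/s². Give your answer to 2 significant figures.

Energy at A: mgh₁ = (7.9)(9.81)(5.5) = 426.24 J
Friction loss: W_f = μ_k mg d = 241.8 J
At B: ½mv² + mgh₂ = mgh₁ − W_f
½mv² = 426.24 − 241.8 − 85.249 = 99.199 J
v = √(2 × 99.199/7.9) = 5.011 m/s

v = 5.0 m/s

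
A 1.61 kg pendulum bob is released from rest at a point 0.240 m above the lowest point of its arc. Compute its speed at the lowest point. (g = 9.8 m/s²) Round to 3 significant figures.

Mechanical energy is conserved (no friction): mgh = ½mv²
The mass cancels from both sides.
v = √(2gh) = √(2 × 9.8 × 0.240) = √4.7040 = 2.169 m/s

v = 2.17 m/s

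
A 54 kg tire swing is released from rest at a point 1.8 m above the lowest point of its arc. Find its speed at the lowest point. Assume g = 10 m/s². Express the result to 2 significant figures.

v = 6.0 m/s

Equating total energy at the two states: mgh = ½mv²
v = √(2gh) = √(2 × 10 × 1.8) = √36.000 = 6.000 m/s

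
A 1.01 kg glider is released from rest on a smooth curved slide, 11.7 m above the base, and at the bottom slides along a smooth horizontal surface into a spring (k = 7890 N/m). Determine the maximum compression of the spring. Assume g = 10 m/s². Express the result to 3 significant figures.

x = 0.173 m

At max compression the glider is momentarily at rest: mgh = ½kx²
x = √(2mgh/k) = √(2 × 1.01 × 10 × 11.7 / 7890) = 0.1731 m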